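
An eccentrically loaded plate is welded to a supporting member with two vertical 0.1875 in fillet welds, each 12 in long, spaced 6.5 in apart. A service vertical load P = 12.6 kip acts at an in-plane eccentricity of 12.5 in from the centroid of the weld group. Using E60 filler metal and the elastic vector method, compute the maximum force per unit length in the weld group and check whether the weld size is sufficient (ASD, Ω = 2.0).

E60XX → F_EXX = 60 ksi.
Total weld length L_w = 24 in. Treat welds as unit-width lines.
Polar moment about centroid: J = 2[d³/12 + d(b/2)²] = 2[12³/12 + 12×3.25²] = 541.5 in³.
Direct shear f_v = P/L_w = 12.6 / 24 = 0.525 kip/in (vertical).
Torsion M = P·e = 12.6 × 12.5 = 157.5 kip·in.
Critical point at (x, y) = (3.25, 6) from centroid. f_tx = M·y/J = 1.745 kip/in; f_ty = M·x/J = 0.9453 kip/in.
Resultant f_max = √[f_tx² + (f_v + f_ty)²] = √[1.745² + (0.525 + 0.9453)²] = 2.282 kip/in.
Capacity per unit length: r_n/Ω = (1/2.0) × 0.6 × 60 × (0.707 × 0.1875) = 2.386 kip/in.
2.282 ≤ 2.386 → adequate.

f_max ≈ 2.28 kip/in; adequate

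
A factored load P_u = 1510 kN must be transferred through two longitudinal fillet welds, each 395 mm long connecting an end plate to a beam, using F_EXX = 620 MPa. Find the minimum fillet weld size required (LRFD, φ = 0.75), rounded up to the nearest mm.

Total weld length L = 790 mm.
Required throat t_e = P_u / (φ × 0.6 F_EXX × L) = 1510 / (0.75 × 0.6 × 620 × 790 × 10⁻³) = 6.851 mm.
Required leg w = t_e / 0.707 = 9.69 mm → use 10 mm.

w = 10 mm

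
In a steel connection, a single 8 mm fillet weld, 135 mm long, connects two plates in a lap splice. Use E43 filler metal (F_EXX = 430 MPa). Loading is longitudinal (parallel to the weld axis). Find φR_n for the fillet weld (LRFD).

Effective throat t_e = 0.707 × 8 = 5.656 mm.
Total length L = 135 mm; A_we = 5.656 × 135 = 763.6 mm².
F_nw = 0.6 F_EXX = 0.6 × 430 = 258 MPa.
φR_n = 0.75 × 258 × 763.6 × 10⁻³ = 147.7 kN.

φR_n ≈ 148 kN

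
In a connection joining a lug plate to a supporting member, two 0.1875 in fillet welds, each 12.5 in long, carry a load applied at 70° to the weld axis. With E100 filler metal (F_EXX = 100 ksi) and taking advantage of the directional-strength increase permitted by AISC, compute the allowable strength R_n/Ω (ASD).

R_n/Ω ≈ 145 kip

t_e = 0.707 × 0.1875 = 0.1326 in; A_we = 0.1326 × 25 = 3.314 in².
Directional factor: 1.0 + 0.5 sin^1.5(70°) = 1.455.
F_nw = 0.6 × 100 × 1.455 = 87.33 ksi.
R_n/Ω = (87.33 × 3.314) / 2.0 = 144.7 kip.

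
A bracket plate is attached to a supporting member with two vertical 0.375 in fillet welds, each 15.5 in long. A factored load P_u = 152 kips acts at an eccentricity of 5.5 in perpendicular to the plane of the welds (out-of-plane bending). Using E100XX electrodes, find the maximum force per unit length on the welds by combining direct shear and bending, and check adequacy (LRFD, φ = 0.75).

f_max ≈ 11.5 kip/in; adequate

E100XX → F_EXX = 100 ksi.
L_w = 2 × 15.5 = 31 in; section modulus (unit throat) S = 2 × L²/6 = 80.08 in².
Direct shear f_v = P/L_w = 152/31 = 4.903 kip/in.
Moment M = P × e = 152 × 5.5 = 836 kip·in; bending f_b = M/S = 10.44 kip/in.
f_max = √(f_v² + f_b²) = √(4.903² + 10.44²) = 11.53 kip/in.
φr_n = 0.75 × 0.6 × 100 × (0.707 × 0.375) = 11.93 kip/in → adequate.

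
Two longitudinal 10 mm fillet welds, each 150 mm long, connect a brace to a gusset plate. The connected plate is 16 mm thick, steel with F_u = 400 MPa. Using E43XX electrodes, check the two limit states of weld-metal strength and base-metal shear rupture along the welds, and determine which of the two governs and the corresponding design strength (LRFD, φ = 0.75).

E43XX → F_EXX = 430 MPa.
t_e = 0.707 × 10 = 7.07 mm; L = 300 mm.
Weld metal: φR_n = 0.75 × 0.6 × 430 × 7.07 × 300 × 10⁻³ = 410.4 kN.
Base metal (shear rupture): φR_n = 0.75 × 0.6 × 400 × 16 × 300 × 10⁻³ = 864 kN.
Governing: weld metal.

φR_n ≈ 410 kN (weld metal governs)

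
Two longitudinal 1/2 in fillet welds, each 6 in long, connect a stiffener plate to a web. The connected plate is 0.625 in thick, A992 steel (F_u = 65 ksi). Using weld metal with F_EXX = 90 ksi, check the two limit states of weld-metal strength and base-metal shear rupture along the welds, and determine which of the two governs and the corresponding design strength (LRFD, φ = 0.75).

φR_n ≈ 172 kips (weld metal governs)

t_e = 0.707 × 0.5 = 0.3535 in; L = 12 in.
Weld metal: φR_n = 0.75 × 0.6 × 90 × 0.3535 × 12 = 171.8 kips.
Base metal (shear rupture): φR_n = 0.75 × 0.6 × 65 × 0.625 × 12 = 219.4 kips.
Governing: weld metal.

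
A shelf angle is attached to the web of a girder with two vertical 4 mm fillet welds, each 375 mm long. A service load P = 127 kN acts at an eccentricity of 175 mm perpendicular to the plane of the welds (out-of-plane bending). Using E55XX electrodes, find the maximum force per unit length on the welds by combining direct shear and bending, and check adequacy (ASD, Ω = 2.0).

E55XX → F_EXX = 550 MPa.
L_w = 2 × 375 = 750 mm; section modulus (unit throat) S = 2 × L²/6 = 46880 mm².
Direct shear f_v = P/L_w = 127×10³/750 = 169.3 N/mm.
Moment M = P × e = 127×10³ × 175 = 22225000 N·mm; bending f_b = M/S = 474.1 N/mm.
f_max = √(f_v² + f_b²) = √(169.3² + 474.1²) = 503.5 N/mm.
r_n/Ω = (1/2.0) × 0.6 × 550 × (0.707 × 4) = 466.6 N/mm → NOT adequate.

f_max ≈ 503 N/mm; NOT adequate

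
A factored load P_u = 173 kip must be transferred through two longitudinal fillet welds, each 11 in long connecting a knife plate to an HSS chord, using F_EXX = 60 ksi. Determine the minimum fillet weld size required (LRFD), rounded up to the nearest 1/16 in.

w = 7/16 in

Total weld length L = 22 in.
Required throat t_e = P_u / (φ × 0.6 F_EXX × L) = 173 / (0.75 × 0.6 × 60 × 22) = 0.2912 in.
Required leg w = t_e / 0.707 = 0.4119 in → use 7/16 in.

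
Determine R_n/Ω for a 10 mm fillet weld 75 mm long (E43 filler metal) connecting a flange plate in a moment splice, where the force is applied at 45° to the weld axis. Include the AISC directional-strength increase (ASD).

R_n/Ω ≈ 88.7 kN

E43XX → F_EXX = 430 MPa.
t_e = 0.707 × 10 = 7.07 mm; A_we = 7.07 × 75 = 530.2 mm².
Directional factor: 1.0 + 0.5 sin^1.5(45°) = 1.297.
F_nw = 0.6 × 430 × 1.297 = 334.7 MPa.
R_n/Ω = (334.7 × 530.2) / 2.0 × 10⁻³ = 88.74 kN.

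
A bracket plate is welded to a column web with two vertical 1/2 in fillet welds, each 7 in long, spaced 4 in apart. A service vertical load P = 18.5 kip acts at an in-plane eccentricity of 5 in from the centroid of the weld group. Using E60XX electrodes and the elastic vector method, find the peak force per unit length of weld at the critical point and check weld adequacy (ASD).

E60XX → F_EXX = 60 ksi.
Total weld length L_w = 14 in. Treat welds as unit-width lines.
Polar moment about centroid: J = 2[d³/12 + d(b/2)²] = 2[7³/12 + 7×2²] = 113.2 in³.
Direct shear f_v = P/L_w = 18.5 / 14 = 1.321 kip/in (vertical).
Torsion M = P·e = 18.5 × 5 = 92.5 kip·in.
Critical point at (x, y) = (2, 3.5) from centroid. f_tx = M·y/J = 2.861 kip/in; f_ty = M·x/J = 1.635 kip/in.
Resultant f_max = √[f_tx² + (f_v + f_ty)²] = √[2.861² + (1.321 + 1.635)²] = 4.114 kip/in.
Capacity per unit length: r_n/Ω = (1/2.0) × 0.6 × 60 × (0.707 × 0.5) = 6.363 kip/in.
4.114 ≤ 6.363 → adequate.

f_max ≈ 4.11 kip/in; adequate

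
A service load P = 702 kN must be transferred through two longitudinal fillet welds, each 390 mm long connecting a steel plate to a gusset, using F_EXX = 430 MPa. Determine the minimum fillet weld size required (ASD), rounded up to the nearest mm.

w = 10 mm

Total weld length L = 780 mm.
Required throat t_e = P × Ω / (0.6 F_EXX × L) = 702 × 2.0 / (0.6 × 430 × 780 × 10⁻³) = 6.977 mm.
Required leg w = t_e / 0.707 = 9.868 mm → use 10 mm.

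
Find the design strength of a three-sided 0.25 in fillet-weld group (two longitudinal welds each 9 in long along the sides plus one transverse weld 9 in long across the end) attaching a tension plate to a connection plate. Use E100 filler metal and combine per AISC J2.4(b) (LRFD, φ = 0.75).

E100XX → F_EXX = 100 ksi.
t_e = 0.707 × 0.25 = 0.1767 in.
R_nwl = 0.6 × 100 × 0.1767 × 18 = 190.9 kips (longitudinal, 2 welds).
R_nwt = 0.6 × 100 × 0.1767 × 9 = 95.44 kips (transverse, base value).
(i) R_nwl + R_nwt = 286.3 kips; (ii) 0.85 R_nwl + 1.5 R_nwt = 305.4 kips.
R_n = max = 305.4 kips [governs: (ii)]; φR_n = 229.1 kips.

φR_n ≈ 229 kips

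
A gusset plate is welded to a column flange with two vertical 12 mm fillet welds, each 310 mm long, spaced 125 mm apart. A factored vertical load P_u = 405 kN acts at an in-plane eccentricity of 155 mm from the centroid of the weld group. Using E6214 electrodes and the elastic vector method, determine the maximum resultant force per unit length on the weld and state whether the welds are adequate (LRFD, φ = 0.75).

E62XX → F_EXX = 620 MPa.
Total weld length L_w = 620 mm. Treat welds as unit-width lines.
Polar moment about centroid: J = 2[d³/12 + d(b/2)²] = 2[310³/12 + 310×62.5²] = 7387000 mm³.
Direct shear f_v = P/L_w = 405×10³ / 620 = 653.2 N/mm (vertical).
Torsion M = P·e = 405×10³ × 155 = 62775000 N·mm.
Critical point at (x, y) = (62.5, 155) from centroid. f_tx = M·y/J = 1317 N/mm; f_ty = M·x/J = 531.1 N/mm.
Resultant f_max = √[f_tx² + (f_v + f_ty)²] = √[1317² + (653.2 + 531.1)²] = 1771 N/mm.
Capacity per unit length: φr_n = 0.75 × 0.6 × 620 × (0.707 × 12) = 2367 N/mm.
1771 ≤ 2367 → adequate.

f_max ≈ 1770 N/mm; adequate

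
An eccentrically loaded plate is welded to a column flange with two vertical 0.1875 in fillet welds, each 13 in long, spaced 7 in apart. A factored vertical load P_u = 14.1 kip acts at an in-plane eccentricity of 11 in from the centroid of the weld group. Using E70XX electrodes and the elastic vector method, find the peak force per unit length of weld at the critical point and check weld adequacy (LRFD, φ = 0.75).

f_max ≈ 1.99 kip/in; adequate

E70XX → F_EXX = 70 ksi.
Total weld length L_w = 26 in. Treat welds as unit-width lines.
Polar moment about centroid: J = 2[d³/12 + d(b/2)²] = 2[13³/12 + 13×3.5²] = 684.7 in³.
Direct shear f_v = P/L_w = 14.1 / 26 = 0.5423 kip/in (vertical).
Torsion M = P·e = 14.1 × 11 = 155.1 kip·in.
Critical point at (x, y) = (3.5, 6.5) from centroid. f_tx = M·y/J = 1.472 kip/in; f_ty = M·x/J = 0.7929 kip/in.
Resultant f_max = √[f_tx² + (f_v + f_ty)²] = √[1.472² + (0.5423 + 0.7929)²] = 1.988 kip/in.
Capacity per unit length: φr_n = 0.75 × 0.6 × 70 × (0.707 × 0.1875) = 4.176 kip/in.
1.988 ≤ 4.176 → adequate.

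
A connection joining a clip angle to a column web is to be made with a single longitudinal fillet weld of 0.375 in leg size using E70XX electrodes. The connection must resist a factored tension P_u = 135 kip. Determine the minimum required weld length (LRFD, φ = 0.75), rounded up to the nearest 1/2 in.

L = 16.5 in

E70XX → F_EXX = 70 ksi.
Throat t_e = 0.707 × 0.375 = 0.2651 in.
φr_n = 0.75 × 0.6 × 70 × 0.2651 = 8.351 kip/in.
L_req = P_u / φr_n = 135 / 8.351 = 16.16 in total.
Round up → use L = 16.5 in.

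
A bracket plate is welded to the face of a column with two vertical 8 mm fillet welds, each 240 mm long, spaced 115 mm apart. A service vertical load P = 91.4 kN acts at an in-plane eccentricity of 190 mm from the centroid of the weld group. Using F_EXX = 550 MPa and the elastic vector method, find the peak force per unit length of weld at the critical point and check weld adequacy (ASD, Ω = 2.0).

Total weld length L_w = 480 mm. Treat welds as unit-width lines.
Polar moment about centroid: J = 2[d³/12 + d(b/2)²] = 2[240³/12 + 240×57.5²] = 3891000 mm³.
Direct shear f_v = P/L_w = 91.4×10³ / 480 = 190.4 N/mm (vertical).
Torsion M = P·e = 91.4×10³ × 190 = 17366000 N·mm.
Critical point at (x, y) = (57.5, 120) from centroid. f_tx = M·y/J = 535.6 N/mm; f_ty = M·x/J = 256.6 N/mm.
Resultant f_max = √[f_tx² + (f_v + f_ty)²] = √[535.6² + (190.4 + 256.6)²] = 697.6 N/mm.
Capacity per unit length: r_n/Ω = (1/2.0) × 0.6 × 550 × (0.707 × 8) = 933.2 N/mm.
697.6 ≤ 933.2 → adequate.

f_max ≈ 698 N/mm; adequate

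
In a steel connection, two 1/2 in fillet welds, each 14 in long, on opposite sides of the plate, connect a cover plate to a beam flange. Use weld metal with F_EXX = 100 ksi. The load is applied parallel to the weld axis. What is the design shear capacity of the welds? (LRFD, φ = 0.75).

Effective throat t_e = 0.707 × 0.5 = 0.3535 in.
Total length L = 28 in; A_we = 0.3535 × 28 = 9.898 in².
F_nw = 0.6 F_EXX = 0.6 × 100 = 60 ksi.
φR_n = 0.75 × 60 × 9.898 = 445.4 kips.

φR_n ≈ 445 kips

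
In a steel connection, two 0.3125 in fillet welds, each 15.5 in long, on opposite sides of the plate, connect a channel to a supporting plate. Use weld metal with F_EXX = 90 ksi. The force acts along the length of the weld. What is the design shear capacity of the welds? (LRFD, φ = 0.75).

φR_n ≈ 277 kips

Effective throat t_e = 0.707 × 0.3125 = 0.2209 in.
Total length L = 31 in; A_we = 0.2209 × 31 = 6.849 in².
F_nw = 0.6 F_EXX = 0.6 × 90 = 54 ksi.
φR_n = 0.75 × 54 × 6.849 = 277.4 kips.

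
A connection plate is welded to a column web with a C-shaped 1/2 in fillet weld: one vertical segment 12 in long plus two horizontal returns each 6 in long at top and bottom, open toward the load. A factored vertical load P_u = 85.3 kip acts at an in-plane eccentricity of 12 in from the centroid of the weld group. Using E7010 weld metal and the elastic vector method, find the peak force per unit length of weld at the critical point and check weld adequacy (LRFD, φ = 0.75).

f_max ≈ 14 kip/in; NOT adequate

E70XX → F_EXX = 70 ksi.
Total weld length L_w = 24 in. Treat welds as unit-width lines.
Centroid: x̄ = 2×6×3 / 24 = 1.5 in from the vertical weld.
Polar moment about centroid: J = I_x + I_y = [12³/12 + 2×6×6²] + [12×1.5² + 2(6³/12 + 6×1.5²)] = 666 in³.
Direct shear f_v = P/L_w = 85.3 / 24 = 3.554 kip/in (vertical).
Torsion M = P·e = 85.3 × 12 = 1023.6 kip·in.
Critical point at (x, y) = (4.5, 6) from centroid. f_tx = M·y/J = 9.222 kip/in; f_ty = M·x/J = 6.916 kip/in.
Resultant f_max = √[f_tx² + (f_v + f_ty)²] = √[9.222² + (3.554 + 6.916)²] = 13.95 kip/in.
Capacity per unit length: φr_n = 0.75 × 0.6 × 70 × (0.707 × 0.5) = 11.14 kip/in.
13.95 > 11.14 → NOT adequate.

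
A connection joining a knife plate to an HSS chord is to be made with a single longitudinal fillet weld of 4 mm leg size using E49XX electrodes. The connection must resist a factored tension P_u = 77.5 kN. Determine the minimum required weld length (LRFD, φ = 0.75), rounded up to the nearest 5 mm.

L = 125 mm

E49XX → F_EXX = 490 MPa.
Throat t_e = 0.707 × 4 = 2.828 mm.
φr_n = 0.75 × 0.6 × 490 × 2.828 × 10⁻³ = 0.6236 kN/mm.
L_req = P_u / φr_n = 77.5 / 0.6236 = 124.3 mm total.
Round up → use L = 125 mm.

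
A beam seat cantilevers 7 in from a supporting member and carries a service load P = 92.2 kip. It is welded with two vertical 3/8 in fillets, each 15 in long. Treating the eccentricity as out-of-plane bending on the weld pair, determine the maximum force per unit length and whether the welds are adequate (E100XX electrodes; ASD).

f_max ≈ 9.14 kip/in; NOT adequate

E100XX → F_EXX = 100 ksi.
L_w = 2 × 15 = 30 in; section modulus (unit throat) S = 2 × L²/6 = 75 in².
Direct shear f_v = P/L_w = 92.2/30 = 3.073 kip/in.
Moment M = P × e = 92.2 × 7 = 645.4 kip·in; bending f_b = M/S = 8.605 kip/in.
f_max = √(f_v² + f_b²) = √(3.073² + 8.605²) = 9.138 kip/in.
r_n/Ω = (1/2.0) × 0.6 × 100 × (0.707 × 0.375) = 7.954 kip/in → NOT adequate.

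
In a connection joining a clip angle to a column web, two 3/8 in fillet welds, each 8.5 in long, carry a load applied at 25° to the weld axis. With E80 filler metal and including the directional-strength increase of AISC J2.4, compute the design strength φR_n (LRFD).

φR_n ≈ 185 kips

E80XX → F_EXX = 80 ksi.
t_e = 0.707 × 0.375 = 0.2651 in; A_we = 0.2651 × 17 = 4.507 in².
Directional factor: 1.0 + 0.5 sin^1.5(25°) = 1.137.
F_nw = 0.6 × 80 × 1.137 = 54.59 ksi.
φR_n = 0.75 × 54.59 × 4.507 = 184.5 kips.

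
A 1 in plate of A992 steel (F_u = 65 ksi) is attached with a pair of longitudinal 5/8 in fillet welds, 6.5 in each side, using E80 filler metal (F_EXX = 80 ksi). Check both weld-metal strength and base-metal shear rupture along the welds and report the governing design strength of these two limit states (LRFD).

t_e = 0.707 × 0.625 = 0.4419 in; L = 13 in.
Weld metal: φR_n = 0.75 × 0.6 × 80 × 0.4419 × 13 = 206.8 kip.
Base metal (shear rupture): φR_n = 0.75 × 0.6 × 65 × 1 × 13 = 380.2 kip.
Governing: weld metal.

φR_n ≈ 207 kip (weld metal governs)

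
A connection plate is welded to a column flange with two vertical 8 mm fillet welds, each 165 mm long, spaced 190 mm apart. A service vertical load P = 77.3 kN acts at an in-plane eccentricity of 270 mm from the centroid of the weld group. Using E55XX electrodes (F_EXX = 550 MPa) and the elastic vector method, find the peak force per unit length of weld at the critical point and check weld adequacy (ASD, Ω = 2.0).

Total weld length L_w = 330 mm. Treat welds as unit-width lines.
Polar moment about centroid: J = 2[d³/12 + d(b/2)²] = 2[165³/12 + 165×95²] = 3727000 mm³.
Direct shear f_v = P/L_w = 77.3×10³ / 330 = 234.2 N/mm (vertical).
Torsion M = P·e = 77.3×10³ × 270 = 20871000 N·mm.
Critical point at (x, y) = (95, 82.5) from centroid. f_tx = M·y/J = 462 N/mm; f_ty = M·x/J = 532 N/mm.
Resultant f_max = √[f_tx² + (f_v + f_ty)²] = √[462² + (234.2 + 532)²] = 894.8 N/mm.
Capacity per unit length: r_n/Ω = (1/2.0) × 0.6 × 550 × (0.707 × 8) = 933.2 N/mm.
894.8 ≤ 933.2 → adequate.

f_max ≈ 895 N/mm; adequate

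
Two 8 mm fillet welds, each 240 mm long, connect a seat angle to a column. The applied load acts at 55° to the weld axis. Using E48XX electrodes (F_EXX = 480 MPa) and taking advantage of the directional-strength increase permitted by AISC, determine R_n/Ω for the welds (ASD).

t_e = 0.707 × 8 = 5.656 mm; A_we = 5.656 × 480 = 2715 mm².
Directional factor: 1.0 + 0.5 sin^1.5(55°) = 1.371.
F_nw = 0.6 × 480 × 1.371 = 394.8 MPa.
R_n/Ω = (394.8 × 2715) / 2.0 × 10⁻³ = 535.9 kN.

R_n/Ω ≈ 536 kN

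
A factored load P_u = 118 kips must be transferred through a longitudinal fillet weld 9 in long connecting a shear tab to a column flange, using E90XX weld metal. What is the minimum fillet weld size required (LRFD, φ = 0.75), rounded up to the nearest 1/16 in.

E90XX → F_EXX = 90 ksi.
Total weld length L = 9 in.
Required throat t_e = P_u / (φ × 0.6 F_EXX × L) = 118 / (0.75 × 0.6 × 90 × 9) = 0.3237 in.
Required leg w = t_e / 0.707 = 0.4579 in → use 1/2 in.

w = 1/2 in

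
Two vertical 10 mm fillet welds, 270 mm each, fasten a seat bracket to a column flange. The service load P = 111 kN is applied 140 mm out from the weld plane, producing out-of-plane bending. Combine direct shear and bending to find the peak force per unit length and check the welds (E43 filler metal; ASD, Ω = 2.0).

E43XX → F_EXX = 430 MPa.
L_w = 2 × 270 = 540 mm; section modulus (unit throat) S = 2 × L²/6 = 24300 mm².
Direct shear f_v = P/L_w = 111×10³/540 = 205.6 N/mm.
Moment M = P × e = 111×10³ × 140 = 15540000 N·mm; bending f_b = M/S = 639.5 N/mm.
f_max = √(f_v² + f_b²) = √(205.6² + 639.5²) = 671.7 N/mm.
r_n/Ω = (1/2.0) × 0.6 × 430 × (0.707 × 10) = 912 N/mm → adequate.

f_max ≈ 672 N/mm; adequate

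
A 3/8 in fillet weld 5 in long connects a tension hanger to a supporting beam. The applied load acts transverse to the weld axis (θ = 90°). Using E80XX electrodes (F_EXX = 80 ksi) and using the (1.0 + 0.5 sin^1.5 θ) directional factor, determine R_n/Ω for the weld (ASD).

R_n/Ω ≈ 47.7 kip

t_e = 0.707 × 0.375 = 0.2651 in; A_we = 0.2651 × 5 = 1.326 in².
Directional factor: 1.0 + 0.5 sin^1.5(90°) = 1.5.
F_nw = 0.6 × 80 × 1.5 = 72 ksi.
R_n/Ω = (72 × 1.326) / 2.0 = 47.72 kip.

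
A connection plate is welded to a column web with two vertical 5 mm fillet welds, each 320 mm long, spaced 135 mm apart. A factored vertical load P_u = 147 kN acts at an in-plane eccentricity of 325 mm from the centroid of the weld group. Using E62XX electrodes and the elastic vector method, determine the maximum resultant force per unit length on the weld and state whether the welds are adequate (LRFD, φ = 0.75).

f_max ≈ 1100 N/mm; NOT adequate

E62XX → F_EXX = 620 MPa.
Total weld length L_w = 640 mm. Treat welds as unit-width lines.
Polar moment about centroid: J = 2[d³/12 + d(b/2)²] = 2[320³/12 + 320×67.5²] = 8377000 mm³.
Direct shear f_v = P/L_w = 147×10³ / 640 = 229.7 N/mm (vertical).
Torsion M = P·e = 147×10³ × 325 = 47775000 N·mm.
Critical point at (x, y) = (67.5, 160) from centroid. f_tx = M·y/J = 912.5 N/mm; f_ty = M·x/J = 384.9 N/mm.
Resultant f_max = √[f_tx² + (f_v + f_ty)²] = √[912.5² + (229.7 + 384.9)²] = 1100 N/mm.
Capacity per unit length: φr_n = 0.75 × 0.6 × 620 × (0.707 × 5) = 986.3 N/mm.
1100 > 986.3 → NOT adequate.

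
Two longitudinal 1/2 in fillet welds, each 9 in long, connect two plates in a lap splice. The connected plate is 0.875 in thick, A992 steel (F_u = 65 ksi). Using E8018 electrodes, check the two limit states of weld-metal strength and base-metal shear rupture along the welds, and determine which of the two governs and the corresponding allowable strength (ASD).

R_n/Ω ≈ 153 kip (weld metal governs)

E80XX → F_EXX = 80 ksi.
t_e = 0.707 × 0.5 = 0.3535 in; L = 18 in.
Weld metal: R_n/Ω = (1/2.0) × 0.6 × 80 × 0.3535 × 18 = 152.7 kip.
Base metal (shear rupture): R_n/Ω = (1/2.0) × 0.6 × 65 × 0.875 × 18 = 307.1 kip.
Governing: weld metal.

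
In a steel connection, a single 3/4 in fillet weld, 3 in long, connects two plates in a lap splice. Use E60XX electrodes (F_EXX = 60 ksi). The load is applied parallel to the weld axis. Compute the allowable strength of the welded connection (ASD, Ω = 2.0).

R_n/Ω ≈ 28.6 kip

Effective throat t_e = 0.707 × 0.75 = 0.5302 in.
Total length L = 3 in; A_we = 0.5302 × 3 = 1.591 in².
F_nw = 0.6 F_EXX = 0.6 × 60 = 36 ksi.
R_n = 36 × 1.591 = 57.27 kip; R_n/Ω = 57.27/2.0 = 28.63 kip.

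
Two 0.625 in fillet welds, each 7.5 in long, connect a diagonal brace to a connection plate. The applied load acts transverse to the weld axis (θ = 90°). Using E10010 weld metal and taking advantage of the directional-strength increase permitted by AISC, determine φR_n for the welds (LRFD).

E100XX → F_EXX = 100 ksi.
t_e = 0.707 × 0.625 = 0.4419 in; A_we = 0.4419 × 15 = 6.628 in².
Directional factor: 1.0 + 0.5 sin^1.5(90°) = 1.5.
F_nw = 0.6 × 100 × 1.5 = 90 ksi.
φR_n = 0.75 × 90 × 6.628 = 447.4 kips.

φR_n ≈ 447 kips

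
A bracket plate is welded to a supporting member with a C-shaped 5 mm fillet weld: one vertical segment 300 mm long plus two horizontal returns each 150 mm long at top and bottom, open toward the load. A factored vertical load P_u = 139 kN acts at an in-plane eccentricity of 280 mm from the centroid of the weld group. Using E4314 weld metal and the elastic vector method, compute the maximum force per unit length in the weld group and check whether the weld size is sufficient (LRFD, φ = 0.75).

E43XX → F_EXX = 430 MPa.
Total weld length L_w = 600 mm. Treat welds as unit-width lines.
Centroid: x̄ = 2×150×75 / 600 = 37.5 mm from the vertical weld.
Polar moment about centroid: J = I_x + I_y = [300³/12 + 2×150×150²] + [300×37.5² + 2(150³/12 + 150×37.5²)] = 10410000 mm³.
Direct shear f_v = P/L_w = 139×10³ / 600 = 231.7 N/mm (vertical).
Torsion M = P·e = 139×10³ × 280 = 38920000 N·mm.
Critical point at (x, y) = (112.5, 150) from centroid. f_tx = M·y/J = 561 N/mm; f_ty = M·x/J = 420.8 N/mm.
Resultant f_max = √[f_tx² + (f_v + f_ty)²] = √[561² + (231.7 + 420.8)²] = 860.5 N/mm.
Capacity per unit length: φr_n = 0.75 × 0.6 × 430 × (0.707 × 5) = 684 N/mm.
860.5 > 684 → NOT adequate.

f_max ≈ 860 N/mm; NOT adequate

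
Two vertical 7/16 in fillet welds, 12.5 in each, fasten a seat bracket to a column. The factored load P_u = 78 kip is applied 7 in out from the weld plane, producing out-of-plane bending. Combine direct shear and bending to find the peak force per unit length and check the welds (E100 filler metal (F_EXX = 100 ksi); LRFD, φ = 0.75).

L_w = 2 × 12.5 = 25 in; section modulus (unit throat) S = 2 × L²/6 = 52.08 in².
Direct shear f_v = P/L_w = 78/25 = 3.12 kip/in.
Moment M = P × e = 78 × 7 = 546 kip·in; bending f_b = M/S = 10.48 kip/in.
f_max = √(f_v² + f_b²) = √(3.12² + 10.48²) = 10.94 kip/in.
φr_n = 0.75 × 0.6 × 100 × (0.707 × 0.4375) = 13.92 kip/in → adequate.

f_max ≈ 10.9 kip/in; adequate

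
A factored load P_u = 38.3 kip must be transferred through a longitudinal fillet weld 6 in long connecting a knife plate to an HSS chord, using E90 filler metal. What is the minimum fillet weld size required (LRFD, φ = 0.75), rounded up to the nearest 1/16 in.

E90XX → F_EXX = 90 ksi.
Total weld length L = 6 in.
Required throat t_e = P_u / (φ × 0.6 F_EXX × L) = 38.3 / (0.75 × 0.6 × 90 × 6) = 0.1576 in.
Required leg w = t_e / 0.707 = 0.2229 in → use 1/4 in.

w = 1/4 in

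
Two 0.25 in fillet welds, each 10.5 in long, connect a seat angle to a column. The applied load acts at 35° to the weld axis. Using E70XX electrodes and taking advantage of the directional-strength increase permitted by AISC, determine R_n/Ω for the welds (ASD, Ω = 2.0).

R_n/Ω ≈ 94.9 kip

E70XX → F_EXX = 70 ksi.
t_e = 0.707 × 0.25 = 0.1767 in; A_we = 0.1767 × 21 = 3.712 in².
Directional factor: 1.0 + 0.5 sin^1.5(35°) = 1.217.
F_nw = 0.6 × 70 × 1.217 = 51.12 ksi.
R_n/Ω = (51.12 × 3.712) / 2.0 = 94.88 kip.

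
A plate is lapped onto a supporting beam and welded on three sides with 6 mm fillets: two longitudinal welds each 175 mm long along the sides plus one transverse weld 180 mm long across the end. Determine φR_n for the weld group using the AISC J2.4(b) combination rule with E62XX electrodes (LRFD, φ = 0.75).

E62XX → F_EXX = 620 MPa.
t_e = 0.707 × 6 = 4.242 mm.
R_nwl = 0.6 × 620 × 4.242 × 350 × 10⁻³ = 552.3 kN (longitudinal, 2 welds).
R_nwt = 0.6 × 620 × 4.242 × 180 × 10⁻³ = 284 kN (transverse, base value).
(i) R_nwl + R_nwt = 836.4 kN; (ii) 0.85 R_nwl + 1.5 R_nwt = 895.5 kN.
R_n = max = 895.5 kN [governs: (ii)]; φR_n = 671.6 kN.

φR_n ≈ 672 kN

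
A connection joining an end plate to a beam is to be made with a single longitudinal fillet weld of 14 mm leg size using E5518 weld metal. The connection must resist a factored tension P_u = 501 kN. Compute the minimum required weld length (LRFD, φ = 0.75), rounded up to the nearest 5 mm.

L = 205 mm

E55XX → F_EXX = 550 MPa.
Throat t_e = 0.707 × 14 = 9.898 mm.
φr_n = 0.75 × 0.6 × 550 × 9.898 × 10⁻³ = 2.45 kN/mm.
L_req = P_u / φr_n = 501 / 2.45 = 204.5 mm total.
Round up → use L = 205 mm.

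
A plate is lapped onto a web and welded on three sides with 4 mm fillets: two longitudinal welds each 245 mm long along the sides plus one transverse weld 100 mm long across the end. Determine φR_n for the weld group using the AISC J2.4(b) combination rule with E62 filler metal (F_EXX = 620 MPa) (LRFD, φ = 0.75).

φR_n ≈ 466 kN

t_e = 0.707 × 4 = 2.828 mm.
R_nwl = 0.6 × 620 × 2.828 × 490 × 10⁻³ = 515.5 kN (longitudinal, 2 welds).
R_nwt = 0.6 × 620 × 2.828 × 100 × 10⁻³ = 105.2 kN (transverse, base value).
(i) R_nwl + R_nwt = 620.7 kN; (ii) 0.85 R_nwl + 1.5 R_nwt = 596 kN.
R_n = max = 620.7 kN [governs: (i)]; φR_n = 465.5 kN.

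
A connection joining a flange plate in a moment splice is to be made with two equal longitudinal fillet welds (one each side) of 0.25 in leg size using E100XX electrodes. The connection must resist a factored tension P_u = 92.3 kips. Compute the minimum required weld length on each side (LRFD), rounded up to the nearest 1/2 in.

L = 6 in on each side

E100XX → F_EXX = 100 ksi.
Throat t_e = 0.707 × 0.25 = 0.1767 in.
φr_n = 0.75 × 0.6 × 100 × 0.1767 = 7.954 kips/in.
L_req = P_u / φr_n = 92.3 / 7.954 = 11.6 in total.
Per side: 11.6 / 2 = 5.802 in.
Round up → use L = 6 in on each side.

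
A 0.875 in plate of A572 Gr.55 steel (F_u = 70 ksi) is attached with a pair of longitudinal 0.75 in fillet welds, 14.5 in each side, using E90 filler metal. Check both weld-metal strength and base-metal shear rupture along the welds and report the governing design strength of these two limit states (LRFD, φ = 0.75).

E90XX → F_EXX = 90 ksi.
t_e = 0.707 × 0.75 = 0.5302 in; L = 29 in.
Weld metal: φR_n = 0.75 × 0.6 × 90 × 0.5302 × 29 = 622.8 kip.
Base metal (shear rupture): φR_n = 0.75 × 0.6 × 70 × 0.875 × 29 = 799.3 kip.
Governing: weld metal.

φR_n ≈ 623 kip (weld metal governs)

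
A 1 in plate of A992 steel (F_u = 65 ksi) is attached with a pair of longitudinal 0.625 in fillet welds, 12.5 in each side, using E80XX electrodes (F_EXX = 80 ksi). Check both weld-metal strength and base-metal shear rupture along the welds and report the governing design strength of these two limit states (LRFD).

φR_n ≈ 398 kips (weld metal governs)

t_e = 0.707 × 0.625 = 0.4419 in; L = 25 in.
Weld metal: φR_n = 0.75 × 0.6 × 80 × 0.4419 × 25 = 397.7 kips.
Base metal (shear rupture): φR_n = 0.75 × 0.6 × 65 × 1 × 25 = 731.2 kips.
Governing: weld metal.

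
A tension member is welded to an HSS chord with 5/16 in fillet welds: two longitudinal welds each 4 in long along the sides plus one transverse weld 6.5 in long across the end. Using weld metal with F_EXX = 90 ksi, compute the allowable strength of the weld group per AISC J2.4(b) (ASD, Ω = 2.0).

R_n/Ω ≈ 98.7 kips

t_e = 0.707 × 0.3125 = 0.2209 in.
R_nwl = 0.6 × 90 × 0.2209 × 8 = 95.44 kips (longitudinal, 2 welds).
R_nwt = 0.6 × 90 × 0.2209 × 6.5 = 77.55 kips (transverse, base value).
(i) R_nwl + R_nwt = 173 kips; (ii) 0.85 R_nwl + 1.5 R_nwt = 197.5 kips.
R_n = max = 197.5 kips [governs: (ii)]; R_n/Ω = 98.73 kips.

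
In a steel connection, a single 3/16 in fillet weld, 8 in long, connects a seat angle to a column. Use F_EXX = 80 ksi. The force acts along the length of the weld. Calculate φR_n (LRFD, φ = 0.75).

φR_n ≈ 38.2 kips

Effective throat t_e = 0.707 × 0.1875 = 0.1326 in.
Total length L = 8 in; A_we = 0.1326 × 8 = 1.06 in².
F_nw = 0.6 F_EXX = 0.6 × 80 = 48 ksi.
φR_n = 0.75 × 48 × 1.06 = 38.18 kips.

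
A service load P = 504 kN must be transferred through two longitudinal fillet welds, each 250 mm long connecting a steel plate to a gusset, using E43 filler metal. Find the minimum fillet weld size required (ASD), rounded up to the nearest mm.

w = 12 mm

E43XX → F_EXX = 430 MPa.
Total weld length L = 500 mm.
Required throat t_e = P × Ω / (0.6 F_EXX × L) = 504 × 2.0 / (0.6 × 430 × 500 × 10⁻³) = 7.814 mm.
Required leg w = t_e / 0.707 = 11.05 mm → use 12 mm.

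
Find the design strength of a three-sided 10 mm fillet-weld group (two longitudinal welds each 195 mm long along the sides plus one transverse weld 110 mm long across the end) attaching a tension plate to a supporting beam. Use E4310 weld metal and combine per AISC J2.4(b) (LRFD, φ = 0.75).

E43XX → F_EXX = 430 MPa.
t_e = 0.707 × 10 = 7.07 mm.
R_nwl = 0.6 × 430 × 7.07 × 390 × 10⁻³ = 711.4 kN (longitudinal, 2 welds).
R_nwt = 0.6 × 430 × 7.07 × 110 × 10⁻³ = 200.6 kN (transverse, base value).
(i) R_nwl + R_nwt = 912 kN; (ii) 0.85 R_nwl + 1.5 R_nwt = 905.6 kN.
R_n = max = 912 kN [governs: (i)]; φR_n = 684 kN.

φR_n ≈ 684 kN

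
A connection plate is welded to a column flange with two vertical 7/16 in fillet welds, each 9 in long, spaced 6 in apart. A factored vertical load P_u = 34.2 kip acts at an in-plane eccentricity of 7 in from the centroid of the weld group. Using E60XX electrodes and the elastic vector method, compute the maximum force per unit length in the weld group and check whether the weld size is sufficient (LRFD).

f_max ≈ 5.84 kip/in; adequate

E60XX → F_EXX = 60 ksi.
Total weld length L_w = 18 in. Treat welds as unit-width lines.
Polar moment about centroid: J = 2[d³/12 + d(b/2)²] = 2[9³/12 + 9×3²] = 283.5 in³.
Direct shear f_v = P/L_w = 34.2 / 18 = 1.9 kip/in (vertical).
Torsion M = P·e = 34.2 × 7 = 239.4 kip·in.
Critical point at (x, y) = (3, 4.5) from centroid. f_tx = M·y/J = 3.8 kip/in; f_ty = M·x/J = 2.533 kip/in.
Resultant f_max = √[f_tx² + (f_v + f_ty)²] = √[3.8² + (1.9 + 2.533)²] = 5.839 kip/in.
Capacity per unit length: φr_n = 0.75 × 0.6 × 60 × (0.707 × 0.4375) = 8.351 kip/in.
5.839 ≤ 8.351 → adequate.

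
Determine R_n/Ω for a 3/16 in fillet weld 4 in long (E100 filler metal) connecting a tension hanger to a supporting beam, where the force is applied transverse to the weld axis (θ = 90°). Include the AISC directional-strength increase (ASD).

R_n/Ω ≈ 23.9 kip

E100XX → F_EXX = 100 ksi.
t_e = 0.707 × 0.1875 = 0.1326 in; A_we = 0.1326 × 4 = 0.5302 in².
Directional factor: 1.0 + 0.5 sin^1.5(90°) = 1.5.
F_nw = 0.6 × 100 × 1.5 = 90 ksi.
R_n/Ω = (90 × 0.5302) / 2.0 = 23.86 kip.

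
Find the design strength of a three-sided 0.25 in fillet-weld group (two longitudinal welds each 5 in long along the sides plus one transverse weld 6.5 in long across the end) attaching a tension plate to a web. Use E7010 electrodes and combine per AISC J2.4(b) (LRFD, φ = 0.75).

E70XX → F_EXX = 70 ksi.
t_e = 0.707 × 0.25 = 0.1767 in.
R_nwl = 0.6 × 70 × 0.1767 × 10 = 74.23 kips (longitudinal, 2 welds).
R_nwt = 0.6 × 70 × 0.1767 × 6.5 = 48.25 kips (transverse, base value).
(i) R_nwl + R_nwt = 122.5 kips; (ii) 0.85 R_nwl + 1.5 R_nwt = 135.5 kips.
R_n = max = 135.5 kips [governs: (ii)]; φR_n = 101.6 kips.

φR_n ≈ 102 kips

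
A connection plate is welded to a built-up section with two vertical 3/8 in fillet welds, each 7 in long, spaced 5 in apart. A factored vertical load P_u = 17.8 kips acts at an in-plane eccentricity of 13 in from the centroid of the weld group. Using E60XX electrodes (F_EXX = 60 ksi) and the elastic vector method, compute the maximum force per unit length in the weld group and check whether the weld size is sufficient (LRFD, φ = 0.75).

f_max ≈ 7.69 kip/in; NOT adequate

Total weld length L_w = 14 in. Treat welds as unit-width lines.
Polar moment about centroid: J = 2[d³/12 + d(b/2)²] = 2[7³/12 + 7×2.5²] = 144.7 in³.
Direct shear f_v = P/L_w = 17.8 / 14 = 1.271 kip/in (vertical).
Torsion M = P·e = 17.8 × 13 = 231.4 kip·in.
Critical point at (x, y) = (2.5, 3.5) from centroid. f_tx = M·y/J = 5.598 kip/in; f_ty = M·x/J = 3.999 kip/in.
Resultant f_max = √[f_tx² + (f_v + f_ty)²] = √[5.598² + (1.271 + 3.999)²] = 7.689 kip/in.
Capacity per unit length: φr_n = 0.75 × 0.6 × 60 × (0.707 × 0.375) = 7.158 kip/in.
7.689 > 7.158 → NOT adequate.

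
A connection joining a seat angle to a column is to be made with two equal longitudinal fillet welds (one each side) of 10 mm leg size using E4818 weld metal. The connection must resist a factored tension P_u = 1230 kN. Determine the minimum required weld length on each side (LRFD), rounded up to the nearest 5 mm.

L = 405 mm on each side

E48XX → F_EXX = 480 MPa.
Throat t_e = 0.707 × 10 = 7.07 mm.
φr_n = 0.75 × 0.6 × 480 × 7.07 × 10⁻³ = 1.527 kN/mm.
L_req = P_u / φr_n = 1230 / 1.527 = 805.4 mm total.
Per side: 805.4 / 2 = 402.7 mm.
Round up → use L = 405 mm on each side.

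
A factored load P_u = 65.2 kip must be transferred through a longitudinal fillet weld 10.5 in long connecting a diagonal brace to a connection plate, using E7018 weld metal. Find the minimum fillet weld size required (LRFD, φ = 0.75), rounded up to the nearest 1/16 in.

E70XX → F_EXX = 70 ksi.
Total weld length L = 10.5 in.
Required throat t_e = P_u / (φ × 0.6 F_EXX × L) = 65.2 / (0.75 × 0.6 × 70 × 10.5) = 0.1971 in.
Required leg w = t_e / 0.707 = 0.2788 in → use 5/16 in.

w = 5/16 in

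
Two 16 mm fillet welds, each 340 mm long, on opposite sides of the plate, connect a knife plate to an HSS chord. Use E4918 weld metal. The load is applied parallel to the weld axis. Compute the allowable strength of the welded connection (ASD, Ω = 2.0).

R_n/Ω ≈ 1130 kN

E49XX → F_EXX = 490 MPa.
Effective throat t_e = 0.707 × 16 = 11.31 mm.
Total length L = 680 mm; A_we = 11.31 × 680 = 7692 mm².
F_nw = 0.6 F_EXX = 0.6 × 490 = 294 MPa.
R_n = 294 × 7692 × 10⁻³ = 2261 kN; R_n/Ω = 2261/2.0 = 1131 kN.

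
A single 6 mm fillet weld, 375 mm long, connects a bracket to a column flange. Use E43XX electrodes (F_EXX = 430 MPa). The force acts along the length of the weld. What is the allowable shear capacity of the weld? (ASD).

Effective throat t_e = 0.707 × 6 = 4.242 mm.
Total length L = 375 mm; A_we = 4.242 × 375 = 1591 mm².
F_nw = 0.6 F_EXX = 0.6 × 430 = 258 MPa.
R_n = 258 × 1591 × 10⁻³ = 410.4 kN; R_n/Ω = 410.4/2.0 = 205.2 kN.

R_n/Ω ≈ 205 kN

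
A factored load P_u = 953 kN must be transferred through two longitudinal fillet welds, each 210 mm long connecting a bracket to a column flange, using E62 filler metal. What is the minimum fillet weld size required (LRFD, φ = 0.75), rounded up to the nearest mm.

E62XX → F_EXX = 620 MPa.
Total weld length L = 420 mm.
Required throat t_e = P_u / (φ × 0.6 F_EXX × L) = 953 / (0.75 × 0.6 × 620 × 420 × 10⁻³) = 8.133 mm.
Required leg w = t_e / 0.707 = 11.5 mm → use 12 mm.

w = 12 mm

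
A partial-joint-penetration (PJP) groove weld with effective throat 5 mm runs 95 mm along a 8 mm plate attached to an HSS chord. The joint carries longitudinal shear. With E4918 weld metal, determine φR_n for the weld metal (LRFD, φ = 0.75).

φR_n ≈ 105 kN

E49XX → F_EXX = 490 MPa.
Effective throat (given) t_e = 5 mm.
A_we = 5 × 95 = 475 mm².
F_nw = 0.6 F_EXX = 294 MPa.
φR_n = 0.75 × 294 × 475 × 10⁻³ = 104.7 kN.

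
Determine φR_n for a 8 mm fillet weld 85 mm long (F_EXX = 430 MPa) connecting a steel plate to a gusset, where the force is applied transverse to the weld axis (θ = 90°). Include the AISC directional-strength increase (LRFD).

φR_n ≈ 140 kN

t_e = 0.707 × 8 = 5.656 mm; A_we = 5.656 × 85 = 480.8 mm².
Directional factor: 1.0 + 0.5 sin^1.5(90°) = 1.5.
F_nw = 0.6 × 430 × 1.5 = 387 MPa.
φR_n = 0.75 × 387 × 480.8 × 10⁻³ = 139.5 kN.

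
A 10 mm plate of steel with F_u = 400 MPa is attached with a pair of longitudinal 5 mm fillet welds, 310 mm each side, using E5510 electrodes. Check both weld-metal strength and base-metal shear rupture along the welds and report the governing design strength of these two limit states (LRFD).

E55XX → F_EXX = 550 MPa.
t_e = 0.707 × 5 = 3.535 mm; L = 620 mm.
Weld metal: φR_n = 0.75 × 0.6 × 550 × 3.535 × 620 × 10⁻³ = 542.4 kN.
Base metal (shear rupture): φR_n = 0.75 × 0.6 × 400 × 10 × 620 × 10⁻³ = 1116 kN.
Governing: weld metal.

φR_n ≈ 542 kN (weld metal governs)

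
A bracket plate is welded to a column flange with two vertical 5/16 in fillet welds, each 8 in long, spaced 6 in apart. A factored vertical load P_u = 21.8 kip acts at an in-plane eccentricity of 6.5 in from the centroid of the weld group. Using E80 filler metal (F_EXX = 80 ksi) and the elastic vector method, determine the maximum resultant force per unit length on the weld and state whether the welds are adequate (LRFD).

f_max ≈ 4.06 kip/in; adequate

Total weld length L_w = 16 in. Treat welds as unit-width lines.
Polar moment about centroid: J = 2[d³/12 + d(b/2)²] = 2[8³/12 + 8×3²] = 229.3 in³.
Direct shear f_v = P/L_w = 21.8 / 16 = 1.363 kip/in (vertical).
Torsion M = P·e = 21.8 × 6.5 = 141.7 kip·in.
Critical point at (x, y) = (3, 4) from centroid. f_tx = M·y/J = 2.472 kip/in; f_ty = M·x/J = 1.854 kip/in.
Resultant f_max = √[f_tx² + (f_v + f_ty)²] = √[2.472² + (1.363 + 1.854)²] = 4.056 kip/in.
Capacity per unit length: φr_n = 0.75 × 0.6 × 80 × (0.707 × 0.3125) = 7.954 kip/in.
4.056 ≤ 7.954 → adequate.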